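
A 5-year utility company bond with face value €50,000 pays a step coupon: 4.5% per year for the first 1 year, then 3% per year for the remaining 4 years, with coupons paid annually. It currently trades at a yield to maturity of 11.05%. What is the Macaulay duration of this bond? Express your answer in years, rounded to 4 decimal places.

Periodic yield y = 0.1105. Discount each cash flow and weight by its year:
  t   CF        PV=CF/(1+0.1105)^t    t·PV
  1     2,250.00     2,026.1144     2,026.1144
  2     1,500.00     1,216.3376     2,432.6752
  3     1,500.00     1,095.3063     3,285.9188
  4     1,500.00       986.3181     3,945.2724
  5    51,500.00    30,494.0013   152,470.0065
  Σ                 35,818.0776   164,159.9873
Price P = Σ PV = 35,818.0776.
Macaulay duration = Σ(t·PV) / P = 164,159.9873 / 35,818.0776 = 4.58316 years.

4.5832 years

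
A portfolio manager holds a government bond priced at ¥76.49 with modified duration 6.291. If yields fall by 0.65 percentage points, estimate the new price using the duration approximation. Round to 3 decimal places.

¥79.618

Duration approximation: ΔP/P ≈ -D_mod · Δy = -6.291 × (-0.0065) = +0.0408915.
New price ≈ 76.49 × (1 + 0.0408915) = 79.617790835.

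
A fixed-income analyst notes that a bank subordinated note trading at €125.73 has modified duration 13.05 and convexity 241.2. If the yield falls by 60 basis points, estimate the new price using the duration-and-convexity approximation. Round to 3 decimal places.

Duration effect: -D_mod·Δy = -13.05 × (-0.006) = +0.078300
Convexity effect: ½·C·(Δy)² = 0.5 × 241.2 × (-0.006)² = +0.0043416
ΔP/P ≈ +0.078300 + 0.0043416 = +0.0826416
New price ≈ 125.73 × (1 + 0.0826416) = 136.120528368.

€136.121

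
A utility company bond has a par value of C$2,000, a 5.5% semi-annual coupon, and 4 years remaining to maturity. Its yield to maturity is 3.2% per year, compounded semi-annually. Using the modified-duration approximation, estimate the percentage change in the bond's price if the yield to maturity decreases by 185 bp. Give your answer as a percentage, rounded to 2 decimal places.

Periodic yield y = 0.016. Modified duration first:
  t   CF        PV=CF/(1+0.016)^t    t·PV
  1        55.00        54.1339        54.1339
  2        55.00        53.2814       106.5627
  3        55.00        52.4423       157.3268
  4        55.00        51.6164       206.4657
  5        55.00        50.8036       254.0178
  6        55.00        50.0035       300.0210
  7        55.00        49.2160       344.5123
  8     2,055.00     1,809.9316    14,479.4528
  Σ                  2,171.4286    15,902.4930
P = 2,171.4286; D_Mac = 7.32352 half-year periods = 3.66176 yrs; D_mod = 3.66176/(1+0.016) = 3.60409 yrs.
ΔP/P ≈ -D_mod · Δy = -3.60409 × (-0.0185) = +0.066676 = +6.6676%.

+6.67%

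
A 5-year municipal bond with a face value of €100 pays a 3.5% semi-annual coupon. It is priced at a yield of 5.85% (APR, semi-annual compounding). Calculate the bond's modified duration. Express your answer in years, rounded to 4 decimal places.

Periodic yield y = 0.02925. First find Macaulay duration:
  t   CF        PV=CF/(1+0.02925)^t    t·PV
  1         1.75         1.7003         1.7003
  2         1.75         1.6519         3.3039
  3         1.75         1.6050         4.8150
  4         1.75         1.5594         6.2376
  5         1.75         1.5151         7.5754
  6         1.75         1.4720         8.8321
  7         1.75         1.4302        10.0113
  8         1.75         1.3895        11.1163
  9         1.75         1.3501        12.1505
  10      101.75        76.2651       762.6507
  Σ                     89.9385       828.3929
P = 89.9385; Macaulay duration = 828.3929 / 89.9385 = 9.21066 half-year periods = 4.60533 years.
Modified duration = D_Mac / (1 + y) = 4.60533 / 1.02925 = 4.47445 years.

4.4745 years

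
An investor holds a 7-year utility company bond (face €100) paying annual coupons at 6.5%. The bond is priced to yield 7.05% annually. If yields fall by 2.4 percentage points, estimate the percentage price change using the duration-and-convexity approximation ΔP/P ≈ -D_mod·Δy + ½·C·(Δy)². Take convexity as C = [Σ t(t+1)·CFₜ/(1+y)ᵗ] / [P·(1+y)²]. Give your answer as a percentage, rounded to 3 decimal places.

With y = 0.0705:
  t   CF        PV=CF/(1+0.0705)^t    t·PV        t(t+1)·PV
  1         6.50         6.0719         6.0719          12.1439
  2         6.50         5.6720        11.3441          34.0323
  3         6.50         5.2985        15.8955          63.5821
  4         6.50         4.9496        19.7982          98.9912
  5         6.50         4.6236        23.1180         138.7079
  6         6.50         4.3191        25.9146         181.4022
  7       106.50        66.1063       462.7442       3,701.9533
  Σ                     97.0411       564.8865       4,230.8129
P = 97.0411; D_Mac = 5.82111 yrs; D_mod = 5.43775 yrs; C = 38.04477.
Duration effect: -5.43775 × (-0.024) = +0.130506
Convexity effect: 0.5 × 38.04477 × (-0.024)² = +0.0109569
ΔP/P ≈ +0.130506 + 0.0109569 = +0.141463 = +14.1463%.

+14.146%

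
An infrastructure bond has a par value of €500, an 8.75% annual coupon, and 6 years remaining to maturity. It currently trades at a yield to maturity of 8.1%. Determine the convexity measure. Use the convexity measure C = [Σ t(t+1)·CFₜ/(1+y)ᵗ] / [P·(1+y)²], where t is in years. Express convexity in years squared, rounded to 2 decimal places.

27.52

With y = 0.081:
  t   CF        PV=CF/(1+0.081)^t    t·PV        t(t+1)·PV
  1        43.75        40.4718        40.4718          80.9436
  2        43.75        37.4392        74.8784         224.6353
  3        43.75        34.6339       103.9016         415.6064
  4        43.75        32.0387       128.1549         640.7746
  5        43.75        29.6380       148.1902         889.1414
  6       543.75       340.7573     2,044.5435      14,311.8046
  Σ                    514.9789     2,540.1405      16,562.9058
P = 514.9789.
Convexity = Σ t(t+1)·PV / [P·(1+y)²] = 16,562.9058 / (514.9789 × 1.168561) = 27.52300.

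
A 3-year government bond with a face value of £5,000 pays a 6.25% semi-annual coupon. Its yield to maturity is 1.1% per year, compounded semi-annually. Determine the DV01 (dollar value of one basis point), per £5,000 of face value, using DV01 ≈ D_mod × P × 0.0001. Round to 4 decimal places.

£1.6028

Periodic yield y = 0.0055.
  t   CF        PV=CF/(1+0.0055)^t    t·PV
  1       156.25       155.3953       155.3953
  2       156.25       154.5453       309.0907
  3       156.25       153.7000       461.0999
  4       156.25       152.8593       611.4370
  5       156.25       152.0231       760.1156
  6     5,156.25     4,989.3218    29,935.9308
  Σ                  5,757.8448    32,233.0694
P = 5,757.8448; D_Mac = 5.59811 half-year periods = 2.79906 yrs; D_mod = 2.78375 yrs.
DV01 ≈ 2.78375 × 5,757.8448 × 0.0001 = 1.602838.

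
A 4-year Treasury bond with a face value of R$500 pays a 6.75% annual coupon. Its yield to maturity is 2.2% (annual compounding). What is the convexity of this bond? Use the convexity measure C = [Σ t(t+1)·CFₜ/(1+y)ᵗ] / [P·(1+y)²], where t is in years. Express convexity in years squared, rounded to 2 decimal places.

With y = 0.022:
  t   CF        PV=CF/(1+0.022)^t    t·PV        t(t+1)·PV
  1        33.75        33.0235        33.0235          66.0470
  2        33.75        32.3126        64.6252         193.8756
  3        33.75        31.6170        94.8511         379.4044
  4       533.75       489.2539     1,957.0156       9,785.0782
  Σ                    586.2070     2,149.5154      10,424.4052
P = 586.2070.
Convexity = Σ t(t+1)·PV / [P·(1+y)²] = 10,424.4052 / (586.2070 × 1.044484) = 17.02544.

17.03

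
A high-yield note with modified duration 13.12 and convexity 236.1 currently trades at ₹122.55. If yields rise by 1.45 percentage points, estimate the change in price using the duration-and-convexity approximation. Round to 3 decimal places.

Duration effect: -D_mod·Δy = -13.12 × (+0.0145) = -0.190240
Convexity effect: ½·C·(Δy)² = 0.5 × 236.1 × (0.0145)² = +0.0248200125
ΔP/P ≈ -0.190240 + 0.0248200125 = -0.1654199875
ΔP ≈ 122.55 × (-0.1654199875) = -20.272219468125.

-₹20.272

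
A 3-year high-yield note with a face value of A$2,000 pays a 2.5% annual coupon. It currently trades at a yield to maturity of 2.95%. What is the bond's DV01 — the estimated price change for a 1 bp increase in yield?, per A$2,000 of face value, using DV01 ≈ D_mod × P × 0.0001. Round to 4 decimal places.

Periodic yield y = 0.0295.
  t   CF        PV=CF/(1+0.0295)^t    t·PV
  1        50.00        48.5673        48.5673
  2        50.00        47.1756        94.3512
  3     2,050.00     1,878.7752     5,636.3255
  Σ                  1,974.5180     5,779.2439
P = 1,974.5180; D_Mac = 2.92691 yrs; D_mod = 2.84304 yrs.
DV01 ≈ 2.84304 × 1,974.5180 × 0.0001 = 0.561364.

A$0.5614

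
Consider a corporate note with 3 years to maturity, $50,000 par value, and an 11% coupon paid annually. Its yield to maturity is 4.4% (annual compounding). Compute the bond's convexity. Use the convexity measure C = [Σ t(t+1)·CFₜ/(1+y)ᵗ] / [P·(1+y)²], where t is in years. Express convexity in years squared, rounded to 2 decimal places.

9.72

With y = 0.044:
  t   CF        PV=CF/(1+0.044)^t    t·PV        t(t+1)·PV
  1     5,500.00     5,268.1992     5,268.1992      10,536.3985
  2     5,500.00     5,046.1678    10,092.3357      30,277.0071
  3    55,500.00    48,774.3496   146,323.0489     585,292.1956
  Σ                 59,088.7167   161,683.5838     626,105.6011
P = 59,088.7167.
Convexity = Σ t(t+1)·PV / [P·(1+y)²] = 626,105.6011 / (59,088.7167 × 1.089936) = 9.72170.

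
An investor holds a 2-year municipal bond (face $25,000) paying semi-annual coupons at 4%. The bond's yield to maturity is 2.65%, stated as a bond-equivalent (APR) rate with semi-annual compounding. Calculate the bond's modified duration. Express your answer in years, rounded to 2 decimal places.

Periodic yield y = 0.01325. First find Macaulay duration:
  t   CF        PV=CF/(1+0.01325)^t    t·PV
  1       500.00       493.4616       493.4616
  2       500.00       487.0088       974.0175
  3       500.00       480.6403     1,441.9209
  4    25,500.00    24,192.1090    96,768.4360
  Σ                 25,653.2197    99,677.8361
P = 25,653.2197; Macaulay duration = 99,677.8361 / 25,653.2197 = 3.88559 half-year periods = 1.94279 years.
Modified duration = D_Mac / (1 + y) = 1.94279 / 1.01325 = 1.91739 years.

1.92 years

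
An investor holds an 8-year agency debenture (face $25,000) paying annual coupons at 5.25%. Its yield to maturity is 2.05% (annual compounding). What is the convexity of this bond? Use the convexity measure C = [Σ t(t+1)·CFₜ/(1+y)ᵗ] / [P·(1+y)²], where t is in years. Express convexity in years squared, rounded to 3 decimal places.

56.277

With y = 0.0205:
  t   CF        PV=CF/(1+0.0205)^t    t·PV        t(t+1)·PV
  1     1,312.50     1,286.1342     1,286.1342       2,572.2685
  2     1,312.50     1,260.2981     2,520.5963       7,561.7888
  3     1,312.50     1,234.9810     3,704.9431      14,819.7723
  4     1,312.50     1,210.1725     4,840.6900      24,203.4498
  5     1,312.50     1,185.8623     5,929.3116      35,575.8694
  6     1,312.50     1,162.0405     6,972.2429      48,805.7002
  7     1,312.50     1,138.6972     7,970.8803      63,767.0426
  8    26,312.50    22,369.5909   178,956.7268   1,610,610.5413
  Σ                 30,847.7767   212,181.5251   1,807,916.4329
P = 30,847.7767.
Convexity = Σ t(t+1)·PV / [P·(1+y)²] = 1,807,916.4329 / (30,847.7767 × 1.041420) = 56.27668.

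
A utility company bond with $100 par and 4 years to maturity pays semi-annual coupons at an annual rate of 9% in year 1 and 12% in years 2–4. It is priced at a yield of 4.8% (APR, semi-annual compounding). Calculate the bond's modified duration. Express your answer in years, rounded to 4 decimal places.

3.3595 years

Periodic yield y = 0.024. First find Macaulay duration:
  t   CF        PV=CF/(1+0.024)^t    t·PV
  1         4.50         4.3945         4.3945
  2         4.50         4.2915         8.5831
  3         6.00         5.5879        16.7638
  4         6.00         5.4570        21.8279
  5         6.00         5.3291        26.6454
  6         6.00         5.2042        31.2250
  7         6.00         5.0822        35.5754
  8       106.00        87.6811       701.4492
  Σ                    123.0276       846.4642
P = 123.0276; Macaulay duration = 846.4642 / 123.0276 = 6.88028 half-year periods = 3.44014 years.
Modified duration = D_Mac / (1 + y) = 3.44014 / 1.024 = 3.35951 years.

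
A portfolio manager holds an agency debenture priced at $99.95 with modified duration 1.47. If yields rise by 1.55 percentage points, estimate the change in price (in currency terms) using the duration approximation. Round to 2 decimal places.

Duration approximation: ΔP/P ≈ -D_mod · Δy = -1.47 × (+0.0155) = -0.022785.
ΔP ≈ 99.95 × (-0.022785) = -2.27736075.

-$2.28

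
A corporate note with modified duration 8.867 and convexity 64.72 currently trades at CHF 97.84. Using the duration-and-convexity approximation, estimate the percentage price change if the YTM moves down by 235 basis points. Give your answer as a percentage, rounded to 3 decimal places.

Duration effect: -D_mod·Δy = -8.867 × (-0.0235) = +0.2083745
Convexity effect: ½·C·(Δy)² = 0.5 × 64.72 × (-0.0235)² = +0.01787081
ΔP/P ≈ +0.2083745 + 0.01787081 = +0.22624531
= +22.624531%.

+22.625%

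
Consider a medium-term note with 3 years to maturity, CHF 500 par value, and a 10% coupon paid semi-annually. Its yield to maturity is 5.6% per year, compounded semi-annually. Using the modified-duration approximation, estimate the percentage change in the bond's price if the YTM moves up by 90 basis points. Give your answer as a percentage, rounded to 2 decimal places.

-2.35%

Periodic yield y = 0.028. Modified duration first:
  t   CF        PV=CF/(1+0.028)^t    t·PV
  1        25.00        24.3191        24.3191
  2        25.00        23.6567        47.3134
  3        25.00        23.0123        69.0370
  4        25.00        22.3855        89.5422
  5        25.00        21.7758       108.8791
  6       525.00       444.8367     2,669.0202
  Σ                    559.9861     3,008.1109
P = 559.9861; D_Mac = 5.37176 half-year periods = 2.68588 yrs; D_mod = 2.68588/(1+0.028) = 2.61272 yrs.
ΔP/P ≈ -D_mod · Δy = -2.61272 × (+0.009) = -0.023515 = -2.3515%.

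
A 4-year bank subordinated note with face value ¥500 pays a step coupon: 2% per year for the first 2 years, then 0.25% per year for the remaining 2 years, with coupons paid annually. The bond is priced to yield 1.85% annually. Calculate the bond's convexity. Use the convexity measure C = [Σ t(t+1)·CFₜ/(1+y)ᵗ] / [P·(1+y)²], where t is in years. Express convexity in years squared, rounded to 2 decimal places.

18.64

With y = 0.0185:
  t   CF        PV=CF/(1+0.0185)^t    t·PV        t(t+1)·PV
  1        10.00         9.8184         9.8184          19.6367
  2        10.00         9.6400        19.2800          57.8401
  3         1.25         1.1831         3.5493          14.1974
  4       501.25       465.8115     1,863.2462       9,316.2310
  Σ                    486.4530     1,895.8939       9,407.9052
P = 486.4530.
Convexity = Σ t(t+1)·PV / [P·(1+y)²] = 9,407.9052 / (486.4530 × 1.037342) = 18.64361.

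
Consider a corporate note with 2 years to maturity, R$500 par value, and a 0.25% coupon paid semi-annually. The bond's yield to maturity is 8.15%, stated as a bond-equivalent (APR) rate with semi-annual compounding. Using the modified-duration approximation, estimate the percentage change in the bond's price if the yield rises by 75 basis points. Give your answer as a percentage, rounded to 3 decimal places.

Periodic yield y = 0.04075. Modified duration first:
  t   CF        PV=CF/(1+0.04075)^t    t·PV
  1        0.625         0.6005         0.6005
  2        0.625         0.5770         1.1540
  3        0.625         0.5544         1.6633
  4      500.625       426.7041     1,706.8166
  Σ                    428.4361     1,710.2344
P = 428.4361; D_Mac = 3.99181 half-year periods = 1.99590 yrs; D_mod = 1.99590/(1+0.04075) = 1.91776 yrs.
ΔP/P ≈ -D_mod · Δy = -1.91776 × (+0.0075) = -0.014383 = -1.4383%.

-1.438%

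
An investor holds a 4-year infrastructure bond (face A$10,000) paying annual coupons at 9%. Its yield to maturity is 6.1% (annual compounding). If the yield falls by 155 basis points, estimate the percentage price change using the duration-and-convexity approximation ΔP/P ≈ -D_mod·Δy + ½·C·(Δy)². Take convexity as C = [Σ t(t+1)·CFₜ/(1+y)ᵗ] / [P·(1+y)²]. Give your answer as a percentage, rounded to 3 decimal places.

With y = 0.061:
  t   CF        PV=CF/(1+0.061)^t    t·PV        t(t+1)·PV
  1       900.00       848.2564       848.2564       1,696.5127
  2       900.00       799.4876     1,598.9752       4,796.9257
  3       900.00       753.5227     2,260.5682       9,042.2728
  4    10,900.00     8,601.3172    34,405.2687     172,026.3434
  Σ                 11,002.5839    39,113.0685     187,562.0546
P = 11,002.5839; D_Mac = 3.55490 yrs; D_mod = 3.35052 yrs; C = 15.14327.
Duration effect: -3.35052 × (-0.0155) = +0.051933
Convexity effect: 0.5 × 15.14327 × (-0.0155)² = +0.0018191
ΔP/P ≈ +0.051933 + 0.0018191 = +0.053752 = +5.3752%.

+5.375%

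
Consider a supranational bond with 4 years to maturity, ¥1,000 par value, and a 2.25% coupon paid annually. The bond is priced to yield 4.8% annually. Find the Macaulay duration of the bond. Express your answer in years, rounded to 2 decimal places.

Periodic yield y = 0.048. Discount each cash flow and weight by its year:
  t   CF        PV=CF/(1+0.048)^t    t·PV
  1        22.50        21.4695        21.4695
  2        22.50        20.4861        40.9723
  3        22.50        19.5478        58.6435
  4     1,022.50       847.6532     3,390.6126
  Σ                    909.1566     3,511.6979
Price P = Σ PV = 909.1566.
Macaulay duration = Σ(t·PV) / P = 3,511.6979 / 909.1566 = 3.86259 years.

3.86 years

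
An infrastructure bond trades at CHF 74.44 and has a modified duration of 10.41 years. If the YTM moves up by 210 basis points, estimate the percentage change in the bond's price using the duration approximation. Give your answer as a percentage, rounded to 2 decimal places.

Duration approximation: ΔP/P ≈ -D_mod · Δy = -10.41 × (+0.021) = -0.218610.
As a percentage: -21.8610%.

-21.86%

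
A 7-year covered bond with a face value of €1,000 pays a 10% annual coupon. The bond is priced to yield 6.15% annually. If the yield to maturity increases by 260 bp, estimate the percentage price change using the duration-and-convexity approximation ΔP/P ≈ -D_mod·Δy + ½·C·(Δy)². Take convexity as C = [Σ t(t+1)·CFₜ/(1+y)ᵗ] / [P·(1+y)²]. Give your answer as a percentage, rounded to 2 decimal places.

With y = 0.0615:
  t   CF        PV=CF/(1+0.0615)^t    t·PV        t(t+1)·PV
  1       100.00        94.2063        94.2063         188.4126
  2       100.00        88.7483       177.4966         532.4898
  3       100.00        83.6065       250.8195       1,003.2779
  4       100.00        78.7626       315.0504       1,575.2519
  5       100.00        74.1993       370.9967       2,225.9800
  6       100.00        69.9005       419.4027       2,935.8192
  7     1,100.00       724.3571     5,070.4994      40,563.9952
  Σ                  1,213.7805     6,698.4716      49,025.2265
P = 1,213.7805; D_Mac = 5.51868 yrs; D_mod = 5.19895 yrs; C = 35.84590.
Duration effect: -5.19895 × (+0.026) = -0.135173
Convexity effect: 0.5 × 35.84590 × (0.026)² = +0.0121159
ΔP/P ≈ -0.135173 + 0.0121159 = -0.123057 = -12.3057%.

-12.31%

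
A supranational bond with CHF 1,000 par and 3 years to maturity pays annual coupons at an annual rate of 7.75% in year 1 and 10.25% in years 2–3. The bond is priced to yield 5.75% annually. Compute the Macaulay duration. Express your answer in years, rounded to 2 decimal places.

2.78 years

Periodic yield y = 0.0575. Discount each cash flow and weight by its year:
  t   CF        PV=CF/(1+0.0575)^t    t·PV
  1        77.50        73.2861        73.2861
  2       102.50        91.6565       183.3129
  3     1,102.50       932.2609     2,796.7827
  Σ                  1,097.2034     3,053.3817
Price P = Σ PV = 1,097.2034.
Macaulay duration = Σ(t·PV) / P = 3,053.3817 / 1,097.2034 = 2.78288 years.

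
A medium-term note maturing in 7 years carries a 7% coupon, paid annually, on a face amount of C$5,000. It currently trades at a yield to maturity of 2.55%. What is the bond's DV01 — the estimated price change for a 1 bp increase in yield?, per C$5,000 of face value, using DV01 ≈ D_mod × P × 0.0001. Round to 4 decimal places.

C$3.7048

Periodic yield y = 0.0255.
  t   CF        PV=CF/(1+0.0255)^t    t·PV
  1       350.00       341.2969       341.2969
  2       350.00       332.8103       665.6205
  3       350.00       324.5346       973.6039
  4       350.00       316.4648     1,265.8591
  5       350.00       308.5956     1,542.9780
  6       350.00       300.9221     1,805.5325
  7     5,350.00     4,485.4305    31,398.0133
  Σ                  6,410.0548    37,992.9042
P = 6,410.0548; D_Mac = 5.92708 yrs; D_mod = 5.77970 yrs.
DV01 ≈ 5.77970 × 6,410.0548 × 0.0001 = 3.704818.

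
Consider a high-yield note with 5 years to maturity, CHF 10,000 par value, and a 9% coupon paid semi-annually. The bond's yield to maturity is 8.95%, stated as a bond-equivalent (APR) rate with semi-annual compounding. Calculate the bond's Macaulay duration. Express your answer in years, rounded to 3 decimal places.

Periodic yield y = 0.04475. Discount each cash flow and weight by its period:
  t   CF        PV=CF/(1+0.04475)^t    t·PV
  1       450.00       430.7251       430.7251
  2       450.00       412.2757       824.5514
  3       450.00       394.6166     1,183.8499
  4       450.00       377.7139     1,510.8557
  5       450.00       361.5352     1,807.6761
  6       450.00       346.0495     2,076.2970
  7       450.00       331.2271     2,318.5897
  8       450.00       317.0396     2,536.3166
  9       450.00       303.4597     2,731.1377
  10   10,450.00     6,745.1637    67,451.6367
  Σ                 10,019.8061    82,871.6359
Price P = Σ PV = 10,019.8061.
Macaulay duration = Σ(t·PV) / P = 82,871.6359 / 10,019.8061 = 8.27078 half-year periods.
In years: 8.27078 / 2 = 4.13539 years.

4.135 years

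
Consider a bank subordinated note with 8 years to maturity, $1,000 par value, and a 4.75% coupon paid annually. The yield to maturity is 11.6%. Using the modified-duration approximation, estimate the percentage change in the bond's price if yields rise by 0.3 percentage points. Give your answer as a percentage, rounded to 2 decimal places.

-1.75%

Periodic yield y = 0.116. Modified duration first:
  t   CF        PV=CF/(1+0.116)^t    t·PV
  1        47.50        42.5627        42.5627
  2        47.50        38.1386        76.2773
  3        47.50        34.1744       102.5232
  4        47.50        30.6222       122.4889
  5        47.50        27.4393       137.1964
  6        47.50        24.5872       147.5230
  7        47.50        22.0315       154.2206
  8     1,047.50       435.3519     3,482.8154
  Σ                    654.9079     4,265.6075
P = 654.9079; D_Mac = 6.51329 yrs; D_mod = 6.51329/(1+0.116) = 5.83628 yrs.
ΔP/P ≈ -D_mod · Δy = -5.83628 × (+0.003) = -0.017509 = -1.7509%.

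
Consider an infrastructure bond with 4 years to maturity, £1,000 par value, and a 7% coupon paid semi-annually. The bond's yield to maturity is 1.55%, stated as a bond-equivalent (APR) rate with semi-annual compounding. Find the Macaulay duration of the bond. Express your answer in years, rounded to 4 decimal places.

Periodic yield y = 0.00775. Discount each cash flow and weight by its period:
  t   CF        PV=CF/(1+0.00775)^t    t·PV
  1        35.00        34.7308        34.7308
  2        35.00        34.4637        68.9275
  3        35.00        34.1987       102.5961
  4        35.00        33.9357       135.7428
  5        35.00        33.6747       168.3736
  6        35.00        33.4157       200.4945
  7        35.00        33.1588       232.1114
  8     1,035.00       973.0113     7,784.0906
  Σ                  1,210.5895     8,727.0673
Price P = Σ PV = 1,210.5895.
Macaulay duration = Σ(t·PV) / P = 8,727.0673 / 1,210.5895 = 7.20894 half-year periods.
In years: 7.20894 / 2 = 3.60447 years.

3.6045 years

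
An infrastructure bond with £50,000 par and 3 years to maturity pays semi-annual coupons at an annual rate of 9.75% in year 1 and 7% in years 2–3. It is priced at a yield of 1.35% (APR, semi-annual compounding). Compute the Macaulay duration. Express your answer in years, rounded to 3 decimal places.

Periodic yield y = 0.00675. Discount each cash flow and weight by its period:
  t   CF        PV=CF/(1+0.00675)^t    t·PV
  1     2,437.50     2,421.1572     2,421.1572
  2     2,437.50     2,404.9240     4,809.8479
  3     1,750.00     1,715.0356     5,145.1067
  4     1,750.00     1,703.5367     6,814.1468
  5     1,750.00     1,692.1149     8,460.5746
  6    51,750.00    49,702.7621   298,216.5728
  Σ                 59,639.5305   325,867.4061
Price P = Σ PV = 59,639.5305.
Macaulay duration = Σ(t·PV) / P = 325,867.4061 / 59,639.5305 = 5.46395 half-year periods.
In years: 5.46395 / 2 = 2.73197 years.

2.732 years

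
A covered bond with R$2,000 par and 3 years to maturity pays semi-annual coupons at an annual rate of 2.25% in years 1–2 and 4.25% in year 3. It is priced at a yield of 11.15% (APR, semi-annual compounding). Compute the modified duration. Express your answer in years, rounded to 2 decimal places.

2.75 years

Periodic yield y = 0.05575. First find Macaulay duration:
  t   CF        PV=CF/(1+0.05575)^t    t·PV
  1        22.50        21.3119        21.3119
  2        22.50        20.1865        40.3729
  3        22.50        19.1205        57.3615
  4        22.50        18.1108        72.4433
  5        42.50        32.4029       162.0144
  6     2,042.50     1,475.0119     8,850.0714
  Σ                  1,586.1444     9,203.5753
P = 1,586.1444; Macaulay duration = 9,203.5753 / 1,586.1444 = 5.80248 half-year periods = 2.90124 years.
Modified duration = D_Mac / (1 + y) = 2.90124 / 1.05575 = 2.74804 years.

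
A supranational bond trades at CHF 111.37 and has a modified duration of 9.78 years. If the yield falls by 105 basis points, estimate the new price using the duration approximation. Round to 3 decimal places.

CHF 122.807

Duration approximation: ΔP/P ≈ -D_mod · Δy = -9.78 × (-0.0105) = +0.102690.
New price ≈ 111.37 × (1 + 0.102690) = 122.8065853.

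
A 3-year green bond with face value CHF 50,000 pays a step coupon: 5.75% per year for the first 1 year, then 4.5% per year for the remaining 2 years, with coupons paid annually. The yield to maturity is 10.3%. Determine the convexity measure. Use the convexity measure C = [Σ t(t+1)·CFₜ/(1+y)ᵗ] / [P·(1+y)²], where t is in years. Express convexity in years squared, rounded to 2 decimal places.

With y = 0.103:
  t   CF        PV=CF/(1+0.103)^t    t·PV        t(t+1)·PV
  1     2,875.00     2,606.5277     2,606.5277       5,213.0553
  2     2,250.00     1,849.4027     3,698.8055      11,096.4164
  3    52,250.00    38,936.7553   116,810.2658     467,241.0632
  Σ                 43,392.6856   123,115.5989     483,550.5349
P = 43,392.6856.
Convexity = Σ t(t+1)·PV / [P·(1+y)²] = 483,550.5349 / (43,392.6856 × 1.216609) = 9.15955.

9.16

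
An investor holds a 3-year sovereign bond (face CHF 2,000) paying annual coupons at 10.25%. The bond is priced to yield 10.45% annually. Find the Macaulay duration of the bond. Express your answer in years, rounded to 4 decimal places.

Periodic yield y = 0.1045. Discount each cash flow and weight by its year:
  t   CF        PV=CF/(1+0.1045)^t    t·PV
  1       205.00       185.6043       185.6043
  2       205.00       168.0438       336.0875
  3     2,205.00     1,636.4828     4,909.4483
  Σ                  1,990.1309     5,431.1402
Price P = Σ PV = 1,990.1309.
Macaulay duration = Σ(t·PV) / P = 5,431.1402 / 1,990.1309 = 2.72904 years.

2.7290 years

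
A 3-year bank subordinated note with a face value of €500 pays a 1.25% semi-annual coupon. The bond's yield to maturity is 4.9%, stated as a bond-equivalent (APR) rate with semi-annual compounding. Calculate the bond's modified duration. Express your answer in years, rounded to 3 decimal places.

2.880 years

Periodic yield y = 0.0245. First find Macaulay duration:
  t   CF        PV=CF/(1+0.0245)^t    t·PV
  1        3.125         3.0503         3.0503
  2        3.125         2.9773         5.9546
  3        3.125         2.9061         8.7184
  4        3.125         2.8366        11.3465
  5        3.125         2.7688        13.8440
  6      503.125       435.1151     2,610.6904
  Σ                    449.6542     2,653.6041
P = 449.6542; Macaulay duration = 2,653.6041 / 449.6542 = 5.90143 half-year periods = 2.95072 years.
Modified duration = D_Mac / (1 + y) = 2.95072 / 1.0245 = 2.88015 years.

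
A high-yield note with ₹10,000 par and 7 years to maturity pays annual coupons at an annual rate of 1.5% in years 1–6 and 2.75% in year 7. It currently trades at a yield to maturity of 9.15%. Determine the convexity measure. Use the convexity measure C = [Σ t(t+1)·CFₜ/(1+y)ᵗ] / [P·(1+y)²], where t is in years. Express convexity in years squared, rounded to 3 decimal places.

With y = 0.0915:
  t   CF        PV=CF/(1+0.0915)^t    t·PV        t(t+1)·PV
  1       150.00       137.4256       137.4256         274.8511
  2       150.00       125.9052       251.8105         755.4314
  3       150.00       115.3506       346.0519       1,384.2078
  4       150.00       105.6809       422.7234       2,113.6170
  5       150.00        96.8217       484.1083       2,904.6500
  6       150.00        88.7051       532.2309       3,725.6162
  7    10,275.00     5,566.9286    38,968.5001     311,748.0009
  Σ                  6,236.8177    41,142.8507     322,906.3744
P = 6,236.8177.
Convexity = Σ t(t+1)·PV / [P·(1+y)²] = 322,906.3744 / (6,236.8177 × 1.191372) = 43.45764.

43.458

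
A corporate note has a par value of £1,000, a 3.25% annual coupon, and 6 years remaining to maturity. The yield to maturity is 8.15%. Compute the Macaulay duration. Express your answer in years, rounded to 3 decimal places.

Periodic yield y = 0.0815. Discount each cash flow and weight by its year:
  t   CF        PV=CF/(1+0.0815)^t    t·PV
  1        32.50        30.0509        30.0509
  2        32.50        27.7863        55.5725
  3        32.50        25.6923        77.0770
  4        32.50        23.7562        95.0249
  5        32.50        21.9660       109.8299
  6     1,032.50       645.2543     3,871.5259
  Σ                    774.5060     4,239.0811
Price P = Σ PV = 774.5060.
Macaulay duration = Σ(t·PV) / P = 4,239.0811 / 774.5060 = 5.47327 years.

5.473 years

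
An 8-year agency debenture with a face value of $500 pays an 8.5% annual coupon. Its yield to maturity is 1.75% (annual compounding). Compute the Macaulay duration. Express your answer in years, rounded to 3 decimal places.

Periodic yield y = 0.0175. Discount each cash flow and weight by its year:
  t   CF        PV=CF/(1+0.0175)^t    t·PV
  1        42.50        41.7690        41.7690
  2        42.50        41.0507        82.1013
  3        42.50        40.3446       121.0339
  4        42.50        39.6507       158.6029
  5        42.50        38.9688       194.8439
  6        42.50        38.2986       229.7913
  7        42.50        37.6399       263.4790
  8       542.50       472.1983     3,777.5862
  Σ                    749.9205     4,869.2077
Price P = Σ PV = 749.9205.
Macaulay duration = Σ(t·PV) / P = 4,869.2077 / 749.9205 = 6.49296 years.

6.493 years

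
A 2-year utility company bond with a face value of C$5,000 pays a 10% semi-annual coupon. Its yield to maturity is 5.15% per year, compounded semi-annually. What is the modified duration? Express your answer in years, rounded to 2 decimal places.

Periodic yield y = 0.02575. First find Macaulay duration:
  t   CF        PV=CF/(1+0.02575)^t    t·PV
  1       250.00       243.7241       243.7241
  2       250.00       237.6058       475.2115
  3       250.00       231.6410       694.9230
  4     5,250.00     4,742.3456    18,969.3824
  Σ                  5,455.3165    20,383.2410
P = 5,455.3165; Macaulay duration = 20,383.2410 / 5,455.3165 = 3.73640 half-year periods = 1.86820 years.
Modified duration = D_Mac / (1 + y) = 1.86820 / 1.02575 = 1.82130 years.

1.82 years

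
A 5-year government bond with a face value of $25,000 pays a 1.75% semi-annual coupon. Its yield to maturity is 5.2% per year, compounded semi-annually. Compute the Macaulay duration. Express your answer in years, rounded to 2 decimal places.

Periodic yield y = 0.026. Discount each cash flow and weight by its period:
  t   CF        PV=CF/(1+0.026)^t    t·PV
  1       218.75       213.2066       213.2066
  2       218.75       207.8037       415.6075
  3       218.75       202.5377       607.6132
  4       218.75       197.4052       789.6209
  5       218.75       192.4027       962.0137
  6       218.75       187.5270     1,125.1622
  7       218.75       182.7749     1,279.4242
  8       218.75       178.1432     1,425.1454
  9       218.75       173.6288     1,562.6594
  10   25,218.75    19,509.6711   195,096.7113
  Σ                 21,245.1011   203,477.1644
Price P = Σ PV = 21,245.1011.
Macaulay duration = Σ(t·PV) / P = 203,477.1644 / 21,245.1011 = 9.57760 half-year periods.
In years: 9.57760 / 2 = 4.78880 years.

4.79 years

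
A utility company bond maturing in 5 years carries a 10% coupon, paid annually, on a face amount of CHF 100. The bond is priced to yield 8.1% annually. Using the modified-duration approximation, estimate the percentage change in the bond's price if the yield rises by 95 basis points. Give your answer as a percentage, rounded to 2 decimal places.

Periodic yield y = 0.081. Modified duration first:
  t   CF        PV=CF/(1+0.081)^t    t·PV
  1        10.00         9.2507         9.2507
  2        10.00         8.5575        17.1151
  3        10.00         7.9163        23.7489
  4        10.00         7.3231        29.2926
  5       110.00        74.5185       372.5926
  Σ                    107.5662       451.9998
P = 107.5662; D_Mac = 4.20206 yrs; D_mod = 4.20206/(1+0.081) = 3.88720 yrs.
ΔP/P ≈ -D_mod · Δy = -3.88720 × (+0.0095) = -0.036928 = -3.6928%.

-3.69%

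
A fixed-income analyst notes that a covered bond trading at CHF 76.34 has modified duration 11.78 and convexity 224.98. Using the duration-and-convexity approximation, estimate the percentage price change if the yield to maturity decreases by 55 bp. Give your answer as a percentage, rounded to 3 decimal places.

Duration effect: -D_mod·Δy = -11.78 × (-0.0055) = +0.064790
Convexity effect: ½·C·(Δy)² = 0.5 × 224.98 × (-0.0055)² = +0.0034028225
ΔP/P ≈ +0.064790 + 0.0034028225 = +0.0681928225
= +6.81928225%.

+6.819%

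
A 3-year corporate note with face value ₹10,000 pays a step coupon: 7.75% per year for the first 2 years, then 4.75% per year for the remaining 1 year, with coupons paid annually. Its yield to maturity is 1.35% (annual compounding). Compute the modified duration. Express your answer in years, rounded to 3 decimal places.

Periodic yield y = 0.0135. First find Macaulay duration:
  t   CF        PV=CF/(1+0.0135)^t    t·PV
  1       775.00       764.6769       764.6769
  2       775.00       754.4912     1,508.9825
  3    10,475.00    10,061.9643    30,185.8929
  Σ                 11,581.1324    32,459.5523
P = 11,581.1324; Macaulay duration = 32,459.5523 / 11,581.1324 = 2.80280 years.
Modified duration = D_Mac / (1 + y) = 2.80280 / 1.0135 = 2.76546 years.

2.765 years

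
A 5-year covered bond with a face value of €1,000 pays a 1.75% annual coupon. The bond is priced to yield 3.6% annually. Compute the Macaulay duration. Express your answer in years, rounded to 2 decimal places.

Periodic yield y = 0.036. Discount each cash flow and weight by its year:
  t   CF        PV=CF/(1+0.036)^t    t·PV
  1        17.50        16.8919        16.8919
  2        17.50        16.3049        32.6098
  3        17.50        15.7383        47.2150
  4        17.50        15.1914        60.7658
  5     1,017.50       852.5810     4,262.9049
  Σ                    916.7076     4,420.3874
Price P = Σ PV = 916.7076.
Macaulay duration = Σ(t·PV) / P = 4,420.3874 / 916.7076 = 4.82203 years.

4.82 years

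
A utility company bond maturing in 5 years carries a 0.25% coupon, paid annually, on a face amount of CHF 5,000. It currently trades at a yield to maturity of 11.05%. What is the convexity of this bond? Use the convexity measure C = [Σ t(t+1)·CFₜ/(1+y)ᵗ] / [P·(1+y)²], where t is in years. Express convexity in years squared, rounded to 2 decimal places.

24.11

With y = 0.1105:
  t   CF        PV=CF/(1+0.1105)^t    t·PV        t(t+1)·PV
  1        12.50        11.2562        11.2562          22.5124
  2        12.50        10.1361        20.2723          60.8169
  3        12.50         9.1276        27.3827         109.5306
  4        12.50         8.2193        32.8773         164.3864
  5     5,012.50     2,967.9841    14,839.9205      89,039.5232
  Σ                  3,006.7233    14,931.7090      89,396.7695
P = 3,006.7233.
Convexity = Σ t(t+1)·PV / [P·(1+y)²] = 89,396.7695 / (3,006.7233 × 1.233210) = 24.10967.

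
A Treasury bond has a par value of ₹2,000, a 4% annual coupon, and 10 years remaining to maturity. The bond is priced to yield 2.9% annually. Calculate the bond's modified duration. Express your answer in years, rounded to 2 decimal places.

Periodic yield y = 0.029. First find Macaulay duration:
  t   CF        PV=CF/(1+0.029)^t    t·PV
  1        80.00        77.7454        77.7454
  2        80.00        75.5543       151.1086
  3        80.00        73.4250       220.2750
  4        80.00        71.3557       285.4227
  5        80.00        69.3447       346.7234
  6        80.00        67.3904       404.3421
  7        80.00        65.4911       458.4378
  8        80.00        63.6454       509.1632
  9        80.00        61.8517       556.6653
  10    2,080.00     1,562.8223    15,628.2226
  Σ                  2,188.6258    18,638.1059
P = 2,188.6258; Macaulay duration = 18,638.1059 / 2,188.6258 = 8.51589 years.
Modified duration = D_Mac / (1 + y) = 8.51589 / 1.029 = 8.27589 years.

8.28 years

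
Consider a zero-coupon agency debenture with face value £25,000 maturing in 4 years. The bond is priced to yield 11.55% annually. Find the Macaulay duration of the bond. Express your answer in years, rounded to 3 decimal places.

4.000 years

A zero-coupon bond has a single cash flow at maturity, so its Macaulay duration equals its maturity: 4 years.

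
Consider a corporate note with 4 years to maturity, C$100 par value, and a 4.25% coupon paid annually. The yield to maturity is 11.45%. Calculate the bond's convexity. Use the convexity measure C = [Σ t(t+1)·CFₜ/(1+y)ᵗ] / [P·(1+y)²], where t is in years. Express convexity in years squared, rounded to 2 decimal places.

14.64

With y = 0.1145:
  t   CF        PV=CF/(1+0.1145)^t    t·PV        t(t+1)·PV
  1         4.25         3.8134         3.8134           7.6267
  2         4.25         3.4216         6.8432          20.5296
  3         4.25         3.0701         9.2102          36.8409
  4       104.25        67.5703       270.2812       1,351.4058
  Σ                     77.8753       290.1479       1,416.4030
P = 77.8753.
Convexity = Σ t(t+1)·PV / [P·(1+y)²] = 1,416.4030 / (77.8753 × 1.242110) = 14.64289.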